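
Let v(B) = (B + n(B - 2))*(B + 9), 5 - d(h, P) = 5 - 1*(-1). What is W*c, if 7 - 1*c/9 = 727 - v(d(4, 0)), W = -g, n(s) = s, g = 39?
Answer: 263952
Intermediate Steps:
d(h, P) = -1 (d(h, P) = 5 - (5 - 1*(-1)) = 5 - (5 + 1) = 5 - 1*6 = 5 - 6 = -1)
v(B) = (-2 + 2*B)*(9 + B) (v(B) = (B + (B - 2))*(B + 9) = (B + (-2 + B))*(9 + B) = (-2 + 2*B)*(9 + B))
W = -39 (W = -1*39 = -39)
c = -6768 (c = 63 - 9*(727 - (-18 + 2*(-1)² + 16*(-1))) = 63 - 9*(727 - (-18 + 2*1 - 16)) = 63 - 9*(727 - (-18 + 2 - 16)) = 63 - 9*(727 - 1*(-32)) = 63 - 9*(727 + 32) = 63 - 9*759 = 63 - 6831 = -6768)
W*c = -39*(-6768) = 263952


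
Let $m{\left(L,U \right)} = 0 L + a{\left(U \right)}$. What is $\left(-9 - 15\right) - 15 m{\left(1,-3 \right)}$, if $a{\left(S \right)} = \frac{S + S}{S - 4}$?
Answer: $- \frac{258}{7} \approx -36.857$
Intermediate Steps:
$a{\left(S \right)} = \frac{2 S}{-4 + S}$
$m{\left(L,U \right)} = \frac{2 U}{-4 + U}$ ($m{\left(L,U \right)} = 0 L + \frac{2 U}{-4 + U} = 0 + \frac{2 U}{-4 + U} = \frac{2 U}{-4 + U}$)
$\left(-9 - 15\right) - 15 m{\left(1,-3 \right)} = \left(-9 - 15\right) - 15 \cdot 2 \left(-3\right) \frac{1}{-4 - 3} = \left(-9 - 15\right) - 15 \cdot 2 \left(-3\right) \frac{1}{-7} = -24 - 15 \cdot 2 \left(-3\right) \left(- \frac{1}{7}\right) = -24 - \frac{90}{7} = - \frac{258}{7}$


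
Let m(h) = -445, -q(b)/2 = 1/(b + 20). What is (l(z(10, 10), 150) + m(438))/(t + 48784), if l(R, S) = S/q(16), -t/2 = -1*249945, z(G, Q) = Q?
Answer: -3145/548674 ≈ -0.0057320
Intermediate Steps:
q(b) = -2/(20 + b) (q(b) = -2/(b + 20) = -2/(20 + b))
t = 499890 (t = -(-2)*249945 = -2*(-249945) = 499890)
l(R, S) = -18*S (l(R, S) = S/((-2/(20 + 16))) = S/((-2/36)) = S/((-2*1/36)) = S/(-1/18) = S*(-18) = -18*S)
(l(z(10, 10), 150) + m(438))/(t + 48784) = (-18*150 - 445)/(499890 + 48784) = (-2700 - 445)/548674 = -3145*1/548674 = -3145/548674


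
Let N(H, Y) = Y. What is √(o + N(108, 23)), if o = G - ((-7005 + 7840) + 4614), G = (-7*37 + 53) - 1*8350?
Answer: I*√13982 ≈ 118.25*I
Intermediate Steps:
G = -8556 (G = (-259 + 53) - 8350 = -206 - 8350 = -8556)
o = -14005 (o = -8556 - ((-7005 + 7840) + 4614) = -8556 - (835 + 4614) = -8556 - 1*5449 = -8556 - 5449 = -14005)
√(o + N(108, 23)) = √(-14005 + 23) = √(-13982) = I*√13982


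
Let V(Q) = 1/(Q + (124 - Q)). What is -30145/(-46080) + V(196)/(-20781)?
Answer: 143849845/219890688 ≈ 0.65419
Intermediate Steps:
V(Q) = 1/124
-30145/(-46080) + V(196)/(-20781) = -30145/(-46080) + (1/124)/(-20781) = -30145*(-1/46080) + (1/124)*(-1/20781) = 6029/9216 - 1/2576844 = 143849845/219890688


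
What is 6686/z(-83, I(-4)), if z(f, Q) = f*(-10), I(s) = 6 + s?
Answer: 3343/415 ≈ 8.0554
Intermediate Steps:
z(f, Q) = -10*f
6686/z(-83, I(-4)) = 6686/((-10*(-83))) = 6686/830 = 6686*(1/830) = 3343/415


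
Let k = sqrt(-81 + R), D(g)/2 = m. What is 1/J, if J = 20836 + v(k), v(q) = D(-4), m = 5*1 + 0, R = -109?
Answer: 1/20846 ≈ 4.7971e-5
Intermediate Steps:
m = 5 (m = 5 + 0 = 5)
D(g) = 10 (D(g) = 2*5 = 10)
k = I*sqrt(190) (k = sqrt(-81 - 109) = sqrt(-190) = I*sqrt(190) ≈ 13.784*I)
v(q) = 10
J = 20846 (J = 20836 + 10 = 20846)
1/J = 1/20846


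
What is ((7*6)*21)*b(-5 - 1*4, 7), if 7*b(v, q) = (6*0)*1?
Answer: 0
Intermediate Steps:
b(v, q) = 0 (b(v, q) = ((6*0)*1)/7 = (0*1)/7 = (1/7)*0 = 0)
((7*6)*21)*b(-5 - 1*4, 7) = ((7*6)*21)*0 = (42*21)*0 = 882*0 = 0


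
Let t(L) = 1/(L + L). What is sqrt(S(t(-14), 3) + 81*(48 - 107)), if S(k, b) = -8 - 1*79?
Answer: I*sqrt(4866) ≈ 69.757*I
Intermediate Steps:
t(L) = 1/(2*L)
S(k, b) = -87 (S(k, b) = -8 - 79 = -87)
sqrt(S(t(-14), 3) + 81*(48 - 107)) = sqrt(-87 + 81*(48 - 107)) = sqrt(-87 + 81*(-59)) = sqrt(-87 - 4779) = sqrt(-4866) = I*sqrt(4866)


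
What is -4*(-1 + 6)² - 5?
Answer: -105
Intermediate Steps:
-4*(-1 + 6)² - 5 = -4*5² - 5 = -4*25 - 5 = -100 - 5 = -105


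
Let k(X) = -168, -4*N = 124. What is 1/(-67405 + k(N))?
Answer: -1/67573 ≈ -1.4799e-5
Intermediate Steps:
N = -31 (N = -1/4*124 = -31)
1/(-67405 + k(N)) = 1/(-67405 - 168) = 1/(-67573) = -1/67573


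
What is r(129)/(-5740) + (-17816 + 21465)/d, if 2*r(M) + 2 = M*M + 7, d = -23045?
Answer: -148257/92180 ≈ -1.6083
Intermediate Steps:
r(M) = 5/2 + M²/2 (r(M) = -1 + (M*M + 7)/2 = -1 + (M² + 7)/2 = -1 + (7 + M²)/2 = -1 + (7/2 + M²/2) = 5/2 + M²/2)
r(129)/(-5740) + (-17816 + 21465)/d = (5/2 + (½)*129²)/(-5740) + (-17816 + 21465)/(-23045) = (5/2 + (½)*16641)*(-1/5740) + 3649*(-1/23045) = (5/2 + 16641/2)*(-1/5740) - 3649/23045 = 8323*(-1/5740) - 3649/23045 = -29/20 - 3649/23045 = -148257/92180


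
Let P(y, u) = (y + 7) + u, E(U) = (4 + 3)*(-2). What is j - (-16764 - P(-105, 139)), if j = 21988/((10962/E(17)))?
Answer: 13136327/783 ≈ 16777.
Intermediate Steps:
E(U) = -14 (E(U) = 7*(-2) = -14)
P(y, u) = 7 + u + y (P(y, u) = (7 + y) + u = 7 + u + y)
j = -21988/783 (j = 21988/((10962/(-14))) = 21988/((10962*(-1/14))) = 21988/(-783) = 21988*(-1/783) = -21988/783 ≈ -28.082)
j - (-16764 - P(-105, 139)) = -21988/783 - (-16764 - (7 + 139 - 105)) = -21988/783 - (-16764 - 1*41) = -21988/783 - (-16764 - 41) = -21988/783 - 1*(-16805) = -21988/783 + 16805 = 13136327/783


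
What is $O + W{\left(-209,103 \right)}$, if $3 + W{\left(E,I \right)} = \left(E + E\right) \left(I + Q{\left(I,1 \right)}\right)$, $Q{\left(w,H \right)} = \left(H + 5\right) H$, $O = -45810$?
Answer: $-91375$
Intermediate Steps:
$Q{\left(w,H \right)} = H \left(5 + H\right)$ ($Q{\left(w,H \right)} = \left(5 + H\right) H = H \left(5 + H\right)$)
$W{\left(E,I \right)} = -3 + 2 E \left(6 + I\right)$ ($W{\left(E,I \right)} = -3 + \left(E + E\right) \left(I + 1 \left(5 + 1\right)\right) = -3 + 2 E \left(I + 1 \cdot 6\right) = -3 + 2 E \left(I + 6\right) = -3 + 2 E \left(6 + I\right)$)
$O + W{\left(-209,103 \right)} = -45810 + \left(-3 + 12 \left(-209\right) + 2 \left(-209\right) 103\right) = -45810 - 45565 = -91375$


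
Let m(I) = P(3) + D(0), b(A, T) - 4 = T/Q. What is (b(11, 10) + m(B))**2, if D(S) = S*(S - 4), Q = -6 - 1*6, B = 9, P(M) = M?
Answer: 1369/36 ≈ 38.028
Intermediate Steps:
Q = -12 (Q = -6 - 6 = -12)
D(S) = S*(-4 + S)
b(A, T) = 4 - T/12 (b(A, T) = 4 + T/(-12) = 4 + T*(-1/12) = 4 - T/12)
m(I) = 3 (m(I) = 3 + 0*(-4 + 0) = 3 + 0*(-4) = 3 + 0 = 3)
(b(11, 10) + m(B))**2 = ((4 - 1/12*10) + 3)**2 = ((4 - 5/6) + 3)**2 = (19/6 + 3)**2 = (37/6)**2 = 1369/36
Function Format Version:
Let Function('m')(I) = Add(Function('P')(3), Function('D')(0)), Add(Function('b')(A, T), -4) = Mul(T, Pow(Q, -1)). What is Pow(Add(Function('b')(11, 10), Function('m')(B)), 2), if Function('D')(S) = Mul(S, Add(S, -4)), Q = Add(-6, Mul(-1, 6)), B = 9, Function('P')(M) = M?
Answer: Rational(1369, 36) ≈ 38.028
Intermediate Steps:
Q = -12 (Q = Add(-6, -6) = -12)
Function('D')(S) = Mul(S, Add(-4, S))
Function('b')(A, T) = Add(4, Mul(Rational(-1, 12), T)) (Function('b')(A, T) = Add(4, Mul(T, Pow(-12, -1))) = Add(4, Mul(T, Rational(-1, 12))) = Add(4, Mul(Rational(-1, 12), T)))
Function('m')(I) = 3 (Function('m')(I) = Add(3, Mul(0, Add(-4, 0))) = Add(3, Mul(0, -4)) = Add(3, 0) = 3)
Pow(Add(Function('b')(11, 10), Function('m')(B)), 2) = Pow(Add(Add(4, Mul(Rational(-1, 12), 10)), 3), 2) = Pow(Add(Add(4, Rational(-5, 6)), 3), 2) = Pow(Add(Rational(19, 6), 3), 2) = Pow(Rational(37, 6), 2) = Rational(1369, 36)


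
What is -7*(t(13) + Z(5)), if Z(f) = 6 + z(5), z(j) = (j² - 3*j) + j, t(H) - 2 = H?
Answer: -252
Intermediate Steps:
t(H) = 2 + H
z(j) = j² - 2*j
Z(f) = 21 (Z(f) = 6 + 5*(-2 + 5) = 6 + 5*3 = 6 + 15 = 21)
-7*(t(13) + Z(5)) = -7*((2 + 13) + 21) = -7*(15 + 21) = -7*36 = -252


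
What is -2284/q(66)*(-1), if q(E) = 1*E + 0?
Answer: 1142/33 ≈ 34.606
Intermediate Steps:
q(E) = E (q(E) = E + 0 = E)
-2284/q(66)*(-1) = -2284/66*(-1) = -2284*1/66*(-1) = -1142/33*(-1) = 1142/33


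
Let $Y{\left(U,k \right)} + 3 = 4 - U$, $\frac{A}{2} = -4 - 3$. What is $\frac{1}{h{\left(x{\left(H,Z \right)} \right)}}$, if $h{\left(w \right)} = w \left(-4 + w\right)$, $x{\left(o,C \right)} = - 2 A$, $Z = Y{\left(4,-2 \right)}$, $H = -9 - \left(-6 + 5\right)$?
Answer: $\frac{1}{672} \approx 0.0014881$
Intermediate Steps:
$A = -14$ ($A = 2 \left(-4 - 3\right) = 2 \left(-7\right) = -14$)
$H = -8$ ($H = -9 - -1 = -9 + 1 = -8$)
$Y{\left(U,k \right)} = 1 - U$ ($Y{\left(U,k \right)} = -3 - \left(-4 + U\right) = 1 - U$)
$Z = -3$ ($Z = 1 - 4 = -3$)
$x{\left(o,C \right)} = 28$ ($x{\left(o,C \right)} = \left(-2\right) \left(-14\right) = 28$)
$\frac{1}{h{\left(x{\left(H,Z \right)} \right)}} = \frac{1}{28 \left(-4 + 28\right)} = \frac{1}{28 \cdot 24} = \frac{1}{672}$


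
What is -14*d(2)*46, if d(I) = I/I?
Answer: -644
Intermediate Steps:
d(I) = 1
-14*d(2)*46 = -14*1*46 = -14*46 = -644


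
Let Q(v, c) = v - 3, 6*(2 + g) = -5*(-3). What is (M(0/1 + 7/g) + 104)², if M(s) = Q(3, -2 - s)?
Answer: 10816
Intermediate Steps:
g = ½ (g = -2 + (-5*(-3))/6 = -2 + (⅙)*15 = -2 + 5/2 = ½ ≈ 0.50000)
Q(v, c) = -3 + v
M(s) = 0 (M(s) = -3 + 3 = 0)
(M(0/1 + 7/g) + 104)² = (0 + 104)² = 104² = 10816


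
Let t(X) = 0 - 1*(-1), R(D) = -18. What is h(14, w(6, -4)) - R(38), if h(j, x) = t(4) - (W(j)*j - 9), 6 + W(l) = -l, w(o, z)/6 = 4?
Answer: 308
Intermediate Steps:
w(o, z) = 24 (w(o, z) = 6*4 = 24)
W(l) = -6 - l
t(X) = 1 (t(X) = 0 + 1 = 1)
h(j, x) = 10 - j*(-6 - j) (h(j, x) = 1 - ((-6 - j)*j - 9) = 1 - (j*(-6 - j) - 9) = 1 - (-9 + j*(-6 - j)) = 1 + (9 - j*(-6 - j)) = 10 - j*(-6 - j))
h(14, w(6, -4)) - R(38) = (10 + 14*(6 + 14)) - 1*(-18) = (10 + 14*20) + 18 = (10 + 280) + 18 = 290 + 18 = 308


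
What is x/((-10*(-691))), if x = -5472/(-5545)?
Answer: 2736/19157975 ≈ 0.00014281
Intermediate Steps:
x = 5472/5545 (x = -5472*(-1/5545) = 5472/5545 ≈ 0.98683)
x/((-10*(-691))) = 5472/(5545*((-10*(-691)))) = (5472/5545)/6910 = (5472/5545)*(1/6910) = 2736/19157975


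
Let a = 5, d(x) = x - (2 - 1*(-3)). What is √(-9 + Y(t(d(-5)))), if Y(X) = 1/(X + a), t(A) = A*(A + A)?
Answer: 2*I*√94505/205 ≈ 2.9992*I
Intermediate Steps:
d(x) = -5 + x (d(x) = x - (2 + 3) = x - 1*5 = x - 5 = -5 + x)
t(A) = 2*A² (t(A) = A*(2*A) = 2*A²)
Y(X) = 1/(5 + X) (Y(X) = 1/(X + 5) = 1/(5 + X))
√(-9 + Y(t(d(-5)))) = √(-9 + 1/(5 + 2*(-5 - 5)²)) = √(-9 + 1/(5 + 2*(-10)²)) = √(-9 + 1/(5 + 2*100)) = √(-9 + 1/(5 + 200)) = √(-9 + 1/205) = √(-1844/205) = 2*I*√94505/205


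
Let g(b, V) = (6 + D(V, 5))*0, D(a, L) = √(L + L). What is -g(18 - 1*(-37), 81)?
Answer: 0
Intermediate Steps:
D(a, L) = √2*√L (D(a, L) = √(2*L) = √2*√L)
g(b, V) = 0 (g(b, V) = (6 + √2*√5)*0 = (6 + √10)*0 = 0)
-g(18 - 1*(-37), 81) = -1*0 = 0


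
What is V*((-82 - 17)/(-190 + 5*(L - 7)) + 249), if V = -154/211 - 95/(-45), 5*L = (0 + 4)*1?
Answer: 48200248/139893 ≈ 344.55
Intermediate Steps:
L = 4/5 (L = ((0 + 4)*1)/5 = (4*1)/5 = (1/5)*4 = 4/5 ≈ 0.80000)
V = 2623/1899 (V = -154*1/211 - 95*(-1/45) = -154/211 + 19/9 = 2623/1899 ≈ 1.3813)
V*((-82 - 17)/(-190 + 5*(L - 7)) + 249) = 2623*((-82 - 17)/(-190 + 5*(4/5 - 7)) + 249)/1899 = 2623*(-99/(-190 + 5*(-31/5)) + 249)/1899 = 2623*(-99/(-190 - 31) + 249)/1899 = 2623*(-99/(-221) + 249)/1899 = 2623*(-99*(-1/221) + 249)/1899 = 2623*(99/221 + 249)/1899 = (2623/1899)*(55128/221) = 48200248/139893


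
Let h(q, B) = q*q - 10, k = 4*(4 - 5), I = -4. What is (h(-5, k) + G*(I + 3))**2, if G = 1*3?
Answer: 144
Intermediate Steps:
G = 3
k = -4 (k = 4*(-1) = -4)
h(q, B) = -10 + q**2 (h(q, B) = q**2 - 10 = -10 + q**2)
(h(-5, k) + G*(I + 3))**2 = ((-10 + (-5)**2) + 3*(-4 + 3))**2 = ((-10 + 25) + 3*(-1))**2 = (15 - 3)**2 = 12**2 = 144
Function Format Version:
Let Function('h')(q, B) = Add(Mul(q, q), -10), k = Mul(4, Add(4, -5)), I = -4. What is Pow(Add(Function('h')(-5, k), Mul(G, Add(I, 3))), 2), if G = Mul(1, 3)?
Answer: 144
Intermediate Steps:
G = 3
k = -4 (k = Mul(4, -1) = -4)
Function('h')(q, B) = Add(-10, Pow(q, 2)) (Function('h')(q, B) = Add(Pow(q, 2), -10) = Add(-10, Pow(q, 2)))
Pow(Add(Function('h')(-5, k), Mul(G, Add(I, 3))), 2) = Pow(Add(Add(-10, Pow(-5, 2)), Mul(3, Add(-4, 3))), 2) = Pow(Add(Add(-10, 25), Mul(3, -1)), 2) = Pow(Add(15, -3), 2) = Pow(12, 2) = 144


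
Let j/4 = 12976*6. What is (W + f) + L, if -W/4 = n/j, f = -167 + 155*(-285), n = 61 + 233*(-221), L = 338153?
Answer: 953125027/3244 ≈ 2.9381e+5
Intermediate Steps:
n = -51432 (n = 61 - 51493 = -51432)
j = 311424 (j = 4*(12976*6) = 4*77856 = 311424)
f = -44342 (f = -167 - 44175 = -44342)
W = 2143/3244 (W = -(-205728)/311424 = -4*(-2143/12976) = 2143/3244 ≈ 0.66060)
(W + f) + L = (2143/3244 - 44342) + 338153 = -143843305/3244 + 338153 = 953125027/3244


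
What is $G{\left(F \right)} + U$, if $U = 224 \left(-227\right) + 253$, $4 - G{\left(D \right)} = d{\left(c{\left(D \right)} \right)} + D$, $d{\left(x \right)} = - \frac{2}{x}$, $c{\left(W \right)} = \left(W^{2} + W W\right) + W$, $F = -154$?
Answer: $- \frac{1192280242}{23639} \approx -50437.0$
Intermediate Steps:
$c{\left(W \right)} = W + 2 W^{2}$ ($c{\left(W \right)} = \left(W^{2} + W^{2}\right) + W = 2 W^{2} + W = W + 2 W^{2}$)
$d{\left(x \right)} = - \frac{2}{x}$
$G{\left(D \right)} = 4 - D + \frac{2}{D \left(1 + 2 D\right)}$ ($G{\left(D \right)} = 4 - \left(- \frac{2}{D \left(1 + 2 D\right)} + D\right) = 4 - \left(D - \frac{2}{D \left(1 + 2 D\right)}\right) = 4 - D + \frac{2}{D \left(1 + 2 D\right)}$)
$U = -50595$ ($U = -50848 + 253 = -50595$)
$G{\left(F \right)} + U = \frac{2 - 154 \left(1 + 2 \left(-154\right)\right) \left(4 - -154\right)}{\left(-154\right) \left(1 + 2 \left(-154\right)\right)} - 50595 = - \frac{2 - 154 \left(1 - 308\right) \left(4 + 154\right)}{154 \left(1 - 308\right)} - 50595 = - \frac{2 - \left(-47278\right) 158}{154 \left(-307\right)} - 50595 = \left(- \frac{1}{154}\right) \left(- \frac{1}{307}\right) \left(2 + 7469924\right) - 50595 = \left(- \frac{1}{154}\right) \left(- \frac{1}{307}\right) 7469926 - 50595 = \frac{3734963}{23639} - 50595 = - \frac{1192280242}{23639}$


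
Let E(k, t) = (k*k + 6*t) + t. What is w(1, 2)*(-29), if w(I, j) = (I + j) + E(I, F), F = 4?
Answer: -928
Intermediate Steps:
E(k, t) = k**2 + 7*t (E(k, t) = (k**2 + 6*t) + t = k**2 + 7*t)
w(I, j) = 28 + I + j + I**2 (w(I, j) = (I + j) + (I**2 + 7*4) = (I + j) + (I**2 + 28) = (I + j) + (28 + I**2) = 28 + I + j + I**2)
w(1, 2)*(-29) = (28 + 1 + 2 + 1**2)*(-29) = (28 + 1 + 2 + 1)*(-29) = 32*(-29) = -928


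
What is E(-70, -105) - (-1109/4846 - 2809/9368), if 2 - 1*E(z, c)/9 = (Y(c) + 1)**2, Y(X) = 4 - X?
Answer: -2471463932885/22698664 ≈ -1.0888e+5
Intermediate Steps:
E(z, c) = 18 - 9*(5 - c)**2 (E(z, c) = 18 - 9*((4 - c) + 1)**2 = 18 - 9*(5 - c)**2)
E(-70, -105) - (-1109/4846 - 2809/9368) = (18 - 9*(-5 - 105)**2) - (-1109/4846 - 2809/9368) = (18 - 9*(-110)**2) - (-1109*1/4846 - 2809*1/9368) = (18 - 9*12100) - (-1109/4846 - 2809/9368) = (18 - 108900) - 1*(-12000763/22698664) = -108882 + 12000763/22698664 = -2471463932885/22698664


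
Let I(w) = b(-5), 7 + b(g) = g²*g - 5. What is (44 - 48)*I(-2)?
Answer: 548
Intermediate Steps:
b(g) = -12 + g³ (b(g) = -7 + (g²*g - 5) = -7 + (g³ - 5) = -7 + (-5 + g³) = -12 + g³)
I(w) = -137 (I(w) = -12 + (-5)³ = -12 - 125 = -137)
(44 - 48)*I(-2) = (44 - 48)*(-137) = -4*(-137) = 548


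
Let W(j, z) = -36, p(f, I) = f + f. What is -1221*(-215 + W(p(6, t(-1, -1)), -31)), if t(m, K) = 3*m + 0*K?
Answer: 306471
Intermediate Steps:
t(m, K) = 3*m (t(m, K) = 3*m + 0 = 3*m)
p(f, I) = 2*f
-1221*(-215 + W(p(6, t(-1, -1)), -31)) = -1221*(-215 - 36) = -1221*(-251) = 306471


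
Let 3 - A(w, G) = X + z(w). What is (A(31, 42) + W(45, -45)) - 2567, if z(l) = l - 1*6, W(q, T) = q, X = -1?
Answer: -2543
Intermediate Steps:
z(l) = -6 + l (z(l) = l - 6 = -6 + l)
A(w, G) = 10 - w (A(w, G) = 3 - (-1 + (-6 + w)) = 3 - (-7 + w) = 3 + (7 - w) = 10 - w)
(A(31, 42) + W(45, -45)) - 2567 = ((10 - 1*31) + 45) - 2567 = ((10 - 31) + 45) - 2567 = (-21 + 45) - 2567 = 24 - 2567 = -2543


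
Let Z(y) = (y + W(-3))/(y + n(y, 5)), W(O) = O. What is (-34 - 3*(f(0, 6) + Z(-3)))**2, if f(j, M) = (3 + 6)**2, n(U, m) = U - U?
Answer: 80089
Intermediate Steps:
n(U, m) = 0
f(j, M) = 81 (f(j, M) = 9**2 = 81)
Z(y) = (-3 + y)/y (Z(y) = (y - 3)/(y + 0) = (-3 + y)/y)
(-34 - 3*(f(0, 6) + Z(-3)))**2 = (-34 - 3*(81 + (-3 - 3)/(-3)))**2 = (-34 - 3*(81 - 1/3*(-6)))**2 = (-34 - 3*(81 + 2))**2 = (-34 - 3*83)**2 = (-34 - 249)**2 = (-283)**2 = 80089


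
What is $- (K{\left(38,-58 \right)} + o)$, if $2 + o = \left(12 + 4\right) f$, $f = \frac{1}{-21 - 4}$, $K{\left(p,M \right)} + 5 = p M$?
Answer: $\frac{55291}{25} \approx 2211.6$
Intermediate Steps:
$K{\left(p,M \right)} = -5 + M p$ ($K{\left(p,M \right)} = -5 + p M = -5 + M p$)
$f = - \frac{1}{25}$ ($f = \frac{1}{-25} = - \frac{1}{25} \approx -0.04$)
$o = - \frac{66}{25}$ ($o = -2 + \left(12 + 4\right) \left(- \frac{1}{25}\right) = -2 + 16 \left(- \frac{1}{25}\right) = -2 - \frac{16}{25} = - \frac{66}{25} \approx -2.64$)
$- (K{\left(38,-58 \right)} + o) = - (\left(-5 - 2204\right) - \frac{66}{25}) = - (-2209 - \frac{66}{25}) = \left(-1\right) \left(- \frac{55291}{25}\right) = \frac{55291}{25}$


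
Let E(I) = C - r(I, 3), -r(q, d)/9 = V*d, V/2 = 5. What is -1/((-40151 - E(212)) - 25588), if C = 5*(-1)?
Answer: 1/66004 ≈ 1.5151e-5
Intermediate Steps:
V = 10 (V = 2*5 = 10)
C = -5
r(q, d) = -90*d
E(I) = 265 (E(I) = -5 - (-90)*3 = -5 - 1*(-270) = -5 + 270 = 265)
-1/((-40151 - E(212)) - 25588) = -1/((-40151 - 1*265) - 25588) = -1/((-40151 - 265) - 25588) = -1/(-40416 - 25588) = -1/(-66004) = -1*(-1/66004) = 1/66004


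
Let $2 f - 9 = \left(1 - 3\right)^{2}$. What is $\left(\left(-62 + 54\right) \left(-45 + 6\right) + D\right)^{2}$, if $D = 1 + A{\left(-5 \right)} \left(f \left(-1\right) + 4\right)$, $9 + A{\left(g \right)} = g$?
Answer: $121104$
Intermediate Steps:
$A{\left(g \right)} = -9 + g$
$f = \frac{13}{2}$ ($f = \frac{9}{2} + \frac{\left(1 - 3\right)^{2}}{2} = \frac{9}{2} + \frac{\left(-2\right)^{2}}{2} = \frac{9}{2} + \frac{1}{2} \cdot 4 = \frac{9}{2} + 2 = \frac{13}{2} \approx 6.5$)
$D = 36$ ($D = 1 + \left(-9 - 5\right) \left(\frac{13}{2} \left(-1\right) + 4\right) = 1 - 14 \left(- \frac{13}{2} + 4\right) = 1 - -35 = 1 + 35 = 36$)
$\left(\left(-62 + 54\right) \left(-45 + 6\right) + D\right)^{2} = \left(\left(-62 + 54\right) \left(-45 + 6\right) + 36\right)^{2} = \left(\left(-8\right) \left(-39\right) + 36\right)^{2} = \left(312 + 36\right)^{2} = 348^{2} = 121104$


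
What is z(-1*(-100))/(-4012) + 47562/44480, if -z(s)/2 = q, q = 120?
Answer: 25186743/22306720 ≈ 1.1291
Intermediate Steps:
z(s) = -240 (z(s) = -2*120 = -240)
z(-1*(-100))/(-4012) + 47562/44480 = -240/(-4012) + 47562/44480 = -240*(-1/4012) + 47562*(1/44480) = 60/1003 + 23781/22240 = 25186743/22306720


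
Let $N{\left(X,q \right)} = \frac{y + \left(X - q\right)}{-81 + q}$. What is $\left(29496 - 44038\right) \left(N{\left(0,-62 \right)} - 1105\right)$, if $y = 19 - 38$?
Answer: $\frac{208952676}{13} \approx 1.6073 \cdot 10^{7}$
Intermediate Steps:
$y = -19$
$N{\left(X,q \right)} = \frac{-19 + X - q}{-81 + q}$ ($N{\left(X,q \right)} = \frac{-19 + \left(X - q\right)}{-81 + q} = \frac{-19 + X - q}{-81 + q}$)
$\left(29496 - 44038\right) \left(N{\left(0,-62 \right)} - 1105\right) = \left(29496 - 44038\right) \left(\frac{-19 + 0 - -62}{-81 - 62} - 1105\right) = - 14542 \left(\frac{-19 + 0 + 62}{-143} - 1105\right) = - 14542 \left(\left(- \frac{1}{143}\right) 43 - 1105\right) = - 14542 \left(- \frac{43}{143} - 1105\right) = \left(-14542\right) \left(- \frac{158058}{143}\right) = \frac{208952676}{13}$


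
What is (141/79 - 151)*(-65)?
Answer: 766220/79 ≈ 9699.0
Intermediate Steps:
(141/79 - 151)*(-65) = -11788/79*(-65) = 766220/79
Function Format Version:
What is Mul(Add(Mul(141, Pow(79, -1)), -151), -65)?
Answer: Rational(766220, 79) ≈ 9699.0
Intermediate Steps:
Mul(Add(Mul(141, Pow(79, -1)), -151), -65) = Mul(Add(Mul(141, Rational(1, 79)), -151), -65) = Mul(Add(Rational(141, 79), -151), -65) = Mul(Rational(-11788, 79), -65) = Rational(766220, 79)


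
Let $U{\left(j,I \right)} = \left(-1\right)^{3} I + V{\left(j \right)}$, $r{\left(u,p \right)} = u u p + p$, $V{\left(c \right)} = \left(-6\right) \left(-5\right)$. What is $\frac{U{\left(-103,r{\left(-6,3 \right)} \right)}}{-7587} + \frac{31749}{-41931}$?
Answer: $- \frac{2931892}{3927537} \approx -0.7465$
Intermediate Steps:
$V{\left(c \right)} = 30$
$r{\left(u,p \right)} = p + p u^{2}$ ($r{\left(u,p \right)} = u^{2} p + p = p u^{2} + p = p + p u^{2}$)
$U{\left(j,I \right)} = 30 - I$ ($U{\left(j,I \right)} = \left(-1\right)^{3} I + 30 = - I + 30 = 30 - I$)
$\frac{U{\left(-103,r{\left(-6,3 \right)} \right)}}{-7587} + \frac{31749}{-41931} = \frac{30 - 3 \left(1 + \left(-6\right)^{2}\right)}{-7587} + \frac{31749}{-41931} = \left(30 - 3 \left(1 + 36\right)\right) \left(- \frac{1}{7587}\right) + 31749 \left(- \frac{1}{41931}\right) = \left(30 - 3 \cdot 37\right) \left(- \frac{1}{7587}\right) - \frac{10583}{13977} = \left(30 - 111\right) \left(- \frac{1}{7587}\right) - \frac{10583}{13977} = \left(-81\right) \left(- \frac{1}{7587}\right) - \frac{10583}{13977} = \frac{3}{281} - \frac{10583}{13977} = - \frac{2931892}{3927537}$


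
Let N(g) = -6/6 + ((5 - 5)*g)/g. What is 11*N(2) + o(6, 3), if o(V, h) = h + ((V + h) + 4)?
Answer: 5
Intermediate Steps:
N(g) = -1 (N(g) = -6*⅙ + (0*g)/g = -1 + 0/g = -1 + 0 = -1)
o(V, h) = 4 + V + 2*h (o(V, h) = h + (4 + V + h) = 4 + V + 2*h)
11*N(2) + o(6, 3) = 11*(-1) + (4 + 6 + 2*3) = -11 + (4 + 6 + 6) = -11 + 16 = 5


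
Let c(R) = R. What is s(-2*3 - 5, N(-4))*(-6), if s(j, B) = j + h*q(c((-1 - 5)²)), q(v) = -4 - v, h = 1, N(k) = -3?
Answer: 306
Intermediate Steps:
s(j, B) = -40 + j (s(j, B) = j + 1*(-4 - (-1 - 5)²) = j + 1*(-4 - 1*(-6)²) = j + 1*(-4 - 1*36) = j + 1*(-4 - 36) = j + 1*(-40) = j - 40 = -40 + j)
s(-2*3 - 5, N(-4))*(-6) = (-40 + (-2*3 - 5))*(-6) = (-40 + (-6 - 5))*(-6) = (-40 - 11)*(-6) = -51*(-6) = 306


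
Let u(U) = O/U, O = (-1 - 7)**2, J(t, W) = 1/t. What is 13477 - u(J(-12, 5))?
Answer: 14245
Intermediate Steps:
O = 64 (O = (-8)**2 = 64)
u(U) = 64/U
13477 - u(J(-12, 5)) = 13477 - 64/(1/(-12)) = 13477 - 64/(-1/12) = 13477 - 64*(-12) = 13477 - 1*(-768) = 13477 + 768 = 14245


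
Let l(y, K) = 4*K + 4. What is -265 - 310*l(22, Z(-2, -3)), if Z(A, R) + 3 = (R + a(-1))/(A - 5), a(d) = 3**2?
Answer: 22945/7 ≈ 3277.9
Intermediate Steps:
a(d) = 9
Z(A, R) = -3 + (9 + R)/(-5 + A) (Z(A, R) = -3 + (R + 9)/(A - 5) = -3 + (9 + R)/(-5 + A))
l(y, K) = 4 + 4*K
-265 - 310*l(22, Z(-2, -3)) = -265 - 310*(4 + 4*((24 - 3 - 3*(-2))/(-5 - 2))) = -265 - 310*(4 + 4*((24 - 3 + 6)/(-7))) = -265 - 310*(4 + 4*(-1/7*27)) = -265 - 310*(4 + 4*(-27/7)) = -265 - 310*(4 - 108/7) = -265 - 310*(-80/7) = -265 + 24800/7 = 22945/7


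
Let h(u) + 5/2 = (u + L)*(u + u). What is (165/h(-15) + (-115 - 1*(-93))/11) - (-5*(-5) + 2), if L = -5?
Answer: -6865/239 ≈ -28.724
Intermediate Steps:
h(u) = -5/2 + 2*u*(-5 + u) (h(u) = -5/2 + (u - 5)*(u + u) = -5/2 + (-5 + u)*(2*u) = -5/2 + 2*u*(-5 + u))
(165/h(-15) + (-115 - 1*(-93))/11) - (-5*(-5) + 2) = (165/(-5/2 - 10*(-15) + 2*(-15)²) + (-115 - 1*(-93))/11) - (-5*(-5) + 2) = (165/(-5/2 + 150 + 2*225) + (-115 + 93)*(1/11)) - (25 + 2) = (165/(-5/2 + 150 + 450) - 22*1/11) - 1*27 = (165/(1195/2) - 2) - 27 = (165*(2/1195) - 2) - 27 = (66/239 - 2) - 27 = -412/239 - 27 = -6865/239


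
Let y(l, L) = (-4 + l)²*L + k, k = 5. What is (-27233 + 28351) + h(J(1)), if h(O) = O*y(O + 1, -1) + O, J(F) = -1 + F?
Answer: 1118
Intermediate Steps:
y(l, L) = 5 + L*(-4 + l)² (y(l, L) = (-4 + l)²*L + 5 = L*(-4 + l)² + 5 = 5 + L*(-4 + l)²)
h(O) = O + O*(5 - (-3 + O)²) (h(O) = O*(5 - (-4 + (O + 1))²) + O = O*(5 - (-4 + (1 + O))²) + O = O*(5 - (-3 + O)²) + O = O + O*(5 - (-3 + O)²))
(-27233 + 28351) + h(J(1)) = (-27233 + 28351) - (-1 + 1)*(-6 + (-3 + (-1 + 1))²) = 1118 - 1*0*(-6 + (-3 + 0)²) = 1118 - 1*0*(-6 + (-3)²) = 1118 - 1*0*(-6 + 9) = 1118 - 1*0*3 = 1118 + 0 = 1118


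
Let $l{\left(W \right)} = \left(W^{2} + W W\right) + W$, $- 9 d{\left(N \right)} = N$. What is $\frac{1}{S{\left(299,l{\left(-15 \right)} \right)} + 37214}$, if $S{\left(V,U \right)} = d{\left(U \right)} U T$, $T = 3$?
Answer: $- \frac{1}{25861} \approx -3.8668 \cdot 10^{-5}$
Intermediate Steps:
$d{\left(N \right)} = - \frac{N}{9}$
$l{\left(W \right)} = W + 2 W^{2}$ ($l{\left(W \right)} = \left(W^{2} + W^{2}\right) + W = 2 W^{2} + W = W + 2 W^{2}$)
$S{\left(V,U \right)} = - \frac{U^{2}}{3}$ ($S{\left(V,U \right)} = - \frac{U}{9} U 3 = - \frac{U^{2}}{9} \cdot 3 = - \frac{U^{2}}{3}$)
$\frac{1}{S{\left(299,l{\left(-15 \right)} \right)} + 37214} = \frac{1}{- \frac{\left(- 15 \left(1 + 2 \left(-15\right)\right)\right)^{2}}{3} + 37214} = \frac{1}{- \frac{\left(- 15 \left(1 - 30\right)\right)^{2}}{3} + 37214} = \frac{1}{- \frac{\left(\left(-15\right) \left(-29\right)\right)^{2}}{3} + 37214} = \frac{1}{- \frac{435^{2}}{3} + 37214} = \frac{1}{\left(- \frac{1}{3}\right) 189225 + 37214} = \frac{1}{-63075 + 37214} = \frac{1}{-25861} = - \frac{1}{25861}$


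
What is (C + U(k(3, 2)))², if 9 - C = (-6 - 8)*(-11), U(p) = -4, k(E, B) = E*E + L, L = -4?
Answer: 22201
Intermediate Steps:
k(E, B) = -4 + E² (k(E, B) = E*E - 4 = E² - 4 = -4 + E²)
C = -145 (C = 9 - (-6 - 8)*(-11) = 9 - (-14)*(-11) = 9 - 1*154 = 9 - 154 = -145)
(C + U(k(3, 2)))² = (-145 - 4)² = (-149)² = 22201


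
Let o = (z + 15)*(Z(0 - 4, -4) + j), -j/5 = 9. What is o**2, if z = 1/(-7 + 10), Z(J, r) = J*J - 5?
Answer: 2446096/9 ≈ 2.7179e+5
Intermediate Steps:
j = -45 (j = -5*9 = -45)
Z(J, r) = -5 + J**2 (Z(J, r) = J**2 - 5 = -5 + J**2)
z = 1/3 ≈ 0.33333
o = -1564/3 (o = (1/3 + 15)*((-5 + (0 - 4)**2) - 45) = 46*((-5 + (-4)**2) - 45)/3 = 46*((-5 + 16) - 45)/3 = 46*(11 - 45)/3 = (46/3)*(-34) = -1564/3 ≈ -521.33)
o**2 = (-1564/3)**2 = 2446096/9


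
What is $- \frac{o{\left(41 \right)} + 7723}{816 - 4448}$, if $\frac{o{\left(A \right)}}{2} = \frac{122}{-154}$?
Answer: $\frac{594549}{279664} \approx 2.1259$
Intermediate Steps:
$o{\left(A \right)} = - \frac{122}{77}$ ($o{\left(A \right)} = 2 \frac{122}{-154} = 2 \cdot 122 \left(- \frac{1}{154}\right) = 2 \left(- \frac{61}{77}\right) = - \frac{122}{77}$)
$- \frac{o{\left(41 \right)} + 7723}{816 - 4448} = - \frac{- \frac{122}{77} + 7723}{816 - 4448} = - \frac{594549}{77 \left(-3632\right)} = - \frac{594549 \left(-1\right)}{77 \cdot 3632} = \left(-1\right) \left(- \frac{594549}{279664}\right) = \frac{594549}{279664}$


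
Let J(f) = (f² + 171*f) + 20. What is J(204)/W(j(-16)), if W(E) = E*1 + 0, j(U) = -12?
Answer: -19130/3 ≈ -6376.7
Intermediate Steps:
W(E) = E (W(E) = E + 0 = E)
J(f) = 20 + f² + 171*f
J(204)/W(j(-16)) = (20 + 204² + 171*204)/(-12) = (20 + 41616 + 34884)*(-1/12) = 76520*(-1/12) = -19130/3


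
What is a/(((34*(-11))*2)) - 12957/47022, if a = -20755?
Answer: 9473037/344828 ≈ 27.472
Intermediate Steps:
a/(((34*(-11))*2)) - 12957/47022 = -20755/((34*(-11))*2) - 12957/47022 = -20755/((-374*2)) - 12957*1/47022 = -20755/(-748) - 4319/15674 = -20755*(-1/748) - 4319/15674 = 20755/748 - 4319/15674 = 9473037/344828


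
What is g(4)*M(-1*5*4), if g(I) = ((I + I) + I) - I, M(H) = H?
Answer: -160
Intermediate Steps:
g(I) = 2*I (g(I) = (2*I + I) - I = 3*I - I = 2*I)
g(4)*M(-1*5*4) = (2*4)*(-1*5*4) = 8*(-5*4) = 8*(-20) = -160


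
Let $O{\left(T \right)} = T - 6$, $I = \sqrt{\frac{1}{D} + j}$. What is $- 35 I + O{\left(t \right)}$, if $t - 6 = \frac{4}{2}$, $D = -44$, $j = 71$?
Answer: $2 - \frac{105 \sqrt{3817}}{22} \approx -292.87$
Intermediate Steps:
$t = 8$ ($t = 6 + \frac{4}{2} = 6 + 4 \cdot \frac{1}{2} = 6 + 2 = 8$)
$I = \frac{3 \sqrt{3817}}{22}$ ($I = \sqrt{\frac{1}{-44} + 71} = \sqrt{- \frac{1}{44} + 71} = \sqrt{\frac{3123}{44}} = \frac{3 \sqrt{3817}}{22} \approx 8.4248$)
$O{\left(T \right)} = -6 + T$ ($O{\left(T \right)} = T - 6 = -6 + T$)
$- 35 I + O{\left(t \right)} = - 35 \frac{3 \sqrt{3817}}{22} + \left(-6 + 8\right) = - \frac{105 \sqrt{3817}}{22} + 2 = 2 - \frac{105 \sqrt{3817}}{22}$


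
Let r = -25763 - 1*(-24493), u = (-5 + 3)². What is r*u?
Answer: -5080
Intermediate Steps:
u = 4 (u = (-2)² = 4)
r = -1270 (r = -25763 + 24493 = -1270)
r*u = -1270*4 = -5080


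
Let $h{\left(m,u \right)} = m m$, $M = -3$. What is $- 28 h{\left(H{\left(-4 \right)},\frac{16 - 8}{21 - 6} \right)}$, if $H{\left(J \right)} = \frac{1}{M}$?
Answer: $- \frac{28}{9} \approx -3.1111$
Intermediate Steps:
$H{\left(J \right)} = - \frac{1}{3}$ ($H{\left(J \right)} = \frac{1}{-3} = - \frac{1}{3}$)
$h{\left(m,u \right)} = m^{2}$
$- 28 h{\left(H{\left(-4 \right)},\frac{16 - 8}{21 - 6} \right)} = - 28 \left(- \frac{1}{3}\right)^{2} = \left(-28\right) \frac{1}{9} = - \frac{28}{9}$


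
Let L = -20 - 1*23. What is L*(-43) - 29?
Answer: 1820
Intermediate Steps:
L = -43 (L = -20 - 23 = -43)
L*(-43) - 29 = -43*(-43) - 29 = 1849 - 29 = 1820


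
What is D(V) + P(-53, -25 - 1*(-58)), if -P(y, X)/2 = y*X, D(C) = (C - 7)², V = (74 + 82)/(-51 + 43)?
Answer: 16801/4 ≈ 4200.3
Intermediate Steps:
V = -39/2 (V = 156/(-8) = 156*(-⅛) = -39/2 ≈ -19.500)
D(C) = (-7 + C)²
P(y, X) = -2*X*y (P(y, X) = -2*y*X = -2*X*y)
D(V) + P(-53, -25 - 1*(-58)) = (-7 - 39/2)² - 2*(-25 - 1*(-58))*(-53) = (-53/2)² - 2*(-25 + 58)*(-53) = 2809/4 - 2*33*(-53) = 2809/4 + 3498 = 16801/4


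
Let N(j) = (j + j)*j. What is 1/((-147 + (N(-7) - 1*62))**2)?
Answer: 1/12321 ≈ 8.1162e-5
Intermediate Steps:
N(j) = 2*j**2 (N(j) = (2*j)*j = 2*j**2)
1/((-147 + (N(-7) - 1*62))**2) = 1/((-147 + (2*(-7)**2 - 1*62))**2) = 1/((-147 + (2*49 - 62))**2) = 1/((-147 + (98 - 62))**2) = 1/((-147 + 36)**2) = 1/((-111)**2) = 1/12321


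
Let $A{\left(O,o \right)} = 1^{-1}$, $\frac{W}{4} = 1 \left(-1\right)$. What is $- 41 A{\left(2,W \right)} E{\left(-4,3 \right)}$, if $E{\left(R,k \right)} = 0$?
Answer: $0$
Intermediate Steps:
$W = -4$ ($W = 4 \cdot 1 \left(-1\right) = 4 \left(-1\right) = -4$)
$A{\left(O,o \right)} = 1$
$- 41 A{\left(2,W \right)} E{\left(-4,3 \right)} = \left(-41\right) 1 \cdot 0 = \left(-41\right) 0 = 0$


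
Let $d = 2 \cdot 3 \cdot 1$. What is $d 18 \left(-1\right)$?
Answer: $-108$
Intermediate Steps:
$d = 6$ ($d = 6 \cdot 1 = 6$)
$d 18 \left(-1\right) = 6 \cdot 18 \left(-1\right) = 108 \left(-1\right) = -108$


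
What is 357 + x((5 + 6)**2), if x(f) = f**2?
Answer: 14998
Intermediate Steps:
357 + x((5 + 6)**2) = 357 + ((5 + 6)**2)**2 = 357 + (11**2)**2 = 357 + 121**2 = 357 + 14641 = 14998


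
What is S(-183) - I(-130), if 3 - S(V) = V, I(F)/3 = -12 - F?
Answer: -168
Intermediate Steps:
I(F) = -36 - 3*F (I(F) = 3*(-12 - F) = -36 - 3*F)
S(V) = 3 - V
S(-183) - I(-130) = (3 - 1*(-183)) - (-36 - 3*(-130)) = (3 + 183) - (-36 + 390) = 186 - 1*354 = 186 - 354 = -168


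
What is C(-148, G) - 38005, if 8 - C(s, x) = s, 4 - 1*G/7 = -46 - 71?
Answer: -37849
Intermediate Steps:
G = 847 (G = 28 - 7*(-46 - 71) = 28 - 7*(-117) = 28 + 819 = 847)
C(s, x) = 8 - s
C(-148, G) - 38005 = (8 - 1*(-148)) - 38005 = (8 + 148) - 38005 = 156 - 38005 = -37849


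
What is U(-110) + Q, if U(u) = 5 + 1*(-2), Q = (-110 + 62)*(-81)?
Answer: 3891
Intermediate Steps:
Q = 3888 (Q = -48*(-81) = 3888)
U(u) = 3 (U(u) = 5 - 2 = 3)
U(-110) + Q = 3 + 3888 = 3891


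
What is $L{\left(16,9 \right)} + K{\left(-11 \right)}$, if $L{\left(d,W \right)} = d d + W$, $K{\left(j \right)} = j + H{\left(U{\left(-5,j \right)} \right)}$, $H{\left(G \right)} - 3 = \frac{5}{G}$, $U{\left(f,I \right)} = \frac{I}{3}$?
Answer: $\frac{2812}{11} \approx 255.64$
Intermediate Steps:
$U{\left(f,I \right)} = \frac{I}{3}$ ($U{\left(f,I \right)} = I \frac{1}{3} = \frac{I}{3}$)
$H{\left(G \right)} = 3 + \frac{5}{G}$
$K{\left(j \right)} = 3 + j + \frac{15}{j}$ ($K{\left(j \right)} = j + \left(3 + \frac{5}{\frac{1}{3} j}\right) = j + \left(3 + 5 \frac{3}{j}\right) = j + \left(3 + \frac{15}{j}\right) = 3 + j + \frac{15}{j}$)
$L{\left(d,W \right)} = W + d^{2}$ ($L{\left(d,W \right)} = d^{2} + W = W + d^{2}$)
$L{\left(16,9 \right)} + K{\left(-11 \right)} = \left(9 + 16^{2}\right) + \left(3 - 11 + \frac{15}{-11}\right) = \left(9 + 256\right) + \left(3 - 11 + 15 \left(- \frac{1}{11}\right)\right) = 265 - \frac{103}{11} = \frac{2812}{11}$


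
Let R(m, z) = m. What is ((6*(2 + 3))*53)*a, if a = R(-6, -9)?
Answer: -9540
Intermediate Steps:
a = -6
((6*(2 + 3))*53)*a = ((6*(2 + 3))*53)*(-6) = ((6*5)*53)*(-6) = (30*53)*(-6) = 1590*(-6) = -9540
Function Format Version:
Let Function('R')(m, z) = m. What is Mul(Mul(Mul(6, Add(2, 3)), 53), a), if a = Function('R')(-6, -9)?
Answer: -9540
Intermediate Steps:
a = -6
Mul(Mul(Mul(6, Add(2, 3)), 53), a) = Mul(Mul(Mul(6, Add(2, 3)), 53), -6) = Mul(Mul(Mul(6, 5), 53), -6) = Mul(Mul(30, 53), -6) = Mul(1590, -6) = -9540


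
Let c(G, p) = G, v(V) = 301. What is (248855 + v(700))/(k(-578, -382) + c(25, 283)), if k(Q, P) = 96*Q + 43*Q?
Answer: -249156/80317 ≈ -3.1022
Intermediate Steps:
k(Q, P) = 139*Q
(248855 + v(700))/(k(-578, -382) + c(25, 283)) = (248855 + 301)/(139*(-578) + 25) = 249156/(-80342 + 25) = 249156/(-80317) = 249156*(-1/80317) = -249156/80317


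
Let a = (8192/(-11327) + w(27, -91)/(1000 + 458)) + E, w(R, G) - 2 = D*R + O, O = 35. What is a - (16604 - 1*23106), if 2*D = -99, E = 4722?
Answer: 370670140423/33029532 ≈ 11222.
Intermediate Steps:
D = -99/2 (D = (½)*(-99) = -99/2 ≈ -49.500)
w(R, G) = 37 - 99*R/2 (w(R, G) = 2 + (-99*R/2 + 35) = 2 + (35 - 99*R/2) = 37 - 99*R/2)
a = 155912123359/33029532 (a = (8192/(-11327) + (37 - 99/2*27)/(1000 + 458)) + 4722 = (8192*(-1/11327) + (37 - 2673/2)/1458) + 4722 = (-8192/11327 - 2599/2*1/1458) + 4722 = (-8192/11327 - 2599/2916) + 4722 = -53326745/33029532 + 4722 = 155912123359/33029532 ≈ 4720.4)
a - (16604 - 1*23106) = 155912123359/33029532 - (16604 - 1*23106) = 155912123359/33029532 - (16604 - 23106) = 155912123359/33029532 - 1*(-6502) = 155912123359/33029532 + 6502 = 370670140423/33029532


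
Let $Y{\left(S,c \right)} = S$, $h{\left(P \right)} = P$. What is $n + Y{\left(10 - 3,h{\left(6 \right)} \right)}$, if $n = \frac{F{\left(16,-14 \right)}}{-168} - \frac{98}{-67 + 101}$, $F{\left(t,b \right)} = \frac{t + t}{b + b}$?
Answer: $\frac{10307}{2499} \approx 4.1245$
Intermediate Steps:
$F{\left(t,b \right)} = \frac{t}{b}$ ($F{\left(t,b \right)} = \frac{2 t}{2 b} = 2 t \frac{1}{2 b} = \frac{t}{b}$)
$n = - \frac{7186}{2499}$ ($n = \frac{16 \frac{1}{-14}}{-168} - \frac{98}{-67 + 101} = 16 \left(- \frac{1}{14}\right) \left(- \frac{1}{168}\right) - \frac{98}{34} = \left(- \frac{8}{7}\right) \left(- \frac{1}{168}\right) - \frac{49}{17} = \frac{1}{147} - \frac{49}{17} = - \frac{7186}{2499} \approx -2.8755$)
$n + Y{\left(10 - 3,h{\left(6 \right)} \right)} = - \frac{7186}{2499} + \left(10 - 3\right) = - \frac{7186}{2499} + 7 = \frac{10307}{2499}$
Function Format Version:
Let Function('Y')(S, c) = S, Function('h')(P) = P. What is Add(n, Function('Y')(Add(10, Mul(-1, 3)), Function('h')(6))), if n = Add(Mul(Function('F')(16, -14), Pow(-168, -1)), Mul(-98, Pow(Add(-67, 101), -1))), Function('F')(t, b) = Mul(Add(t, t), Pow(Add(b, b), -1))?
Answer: Rational(10307, 2499) ≈ 4.1245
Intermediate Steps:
Function('F')(t, b) = Mul(t, Pow(b, -1)) (Function('F')(t, b) = Mul(Mul(2, t), Pow(Mul(2, b), -1)) = Mul(Mul(2, t), Mul(Rational(1, 2), Pow(b, -1))) = Mul(t, Pow(b, -1)))
n = Rational(-7186, 2499) (n = Add(Mul(Mul(16, Pow(-14, -1)), Pow(-168, -1)), Mul(-98, Pow(Add(-67, 101), -1))) = Add(Mul(Mul(16, Rational(-1, 14)), Rational(-1, 168)), Mul(-98, Pow(34, -1))) = Add(Mul(Rational(-8, 7), Rational(-1, 168)), Mul(-98, Rational(1, 34))) = Add(Rational(1, 147), Rational(-49, 17)) = Rational(-7186, 2499) ≈ -2.8755)
Add(n, Function('Y')(Add(10, Mul(-1, 3)), Function('h')(6))) = Add(Rational(-7186, 2499), Add(10, Mul(-1, 3))) = Add(Rational(-7186, 2499), Add(10, -3)) = Add(Rational(-7186, 2499), 7) = Rational(10307, 2499)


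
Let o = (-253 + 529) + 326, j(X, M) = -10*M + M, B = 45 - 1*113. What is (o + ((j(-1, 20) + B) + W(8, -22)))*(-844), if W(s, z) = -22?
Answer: -280208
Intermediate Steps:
B = -68 (B = 45 - 113 = -68)
j(X, M) = -9*M
o = 602 (o = 276 + 326 = 602)
(o + ((j(-1, 20) + B) + W(8, -22)))*(-844) = (602 + ((-9*20 - 68) - 22))*(-844) = (602 + ((-180 - 68) - 22))*(-844) = (602 + (-248 - 22))*(-844) = (602 - 270)*(-844) = 332*(-844) = -280208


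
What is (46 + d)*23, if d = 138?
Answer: 4232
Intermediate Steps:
(46 + d)*23 = (46 + 138)*23 = 184*23 = 4232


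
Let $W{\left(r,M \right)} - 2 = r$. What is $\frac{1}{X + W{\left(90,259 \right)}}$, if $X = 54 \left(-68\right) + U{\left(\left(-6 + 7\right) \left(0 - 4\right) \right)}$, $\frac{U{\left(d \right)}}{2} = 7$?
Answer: $- \frac{1}{3566} \approx -0.00028043$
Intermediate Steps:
$U{\left(d \right)} = 14$ ($U{\left(d \right)} = 2 \cdot 7 = 14$)
$W{\left(r,M \right)} = 2 + r$
$X = -3658$ ($X = 54 \left(-68\right) + 14 = -3672 + 14 = -3658$)
$\frac{1}{X + W{\left(90,259 \right)}} = \frac{1}{-3658 + \left(2 + 90\right)} = \frac{1}{-3658 + 92} = \frac{1}{-3566} = - \frac{1}{3566}$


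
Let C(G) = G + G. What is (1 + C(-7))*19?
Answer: -247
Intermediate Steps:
C(G) = 2*G
(1 + C(-7))*19 = (1 + 2*(-7))*19 = (1 - 14)*19 = -13*19 = -247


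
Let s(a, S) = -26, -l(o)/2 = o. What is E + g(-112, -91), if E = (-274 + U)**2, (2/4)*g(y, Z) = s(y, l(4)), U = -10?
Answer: 80604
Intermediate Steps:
l(o) = -2*o
g(y, Z) = -52 (g(y, Z) = 2*(-26) = -52)
E = 80656 (E = (-274 - 10)**2 = (-284)**2 = 80656)
E + g(-112, -91) = 80656 - 52 = 80604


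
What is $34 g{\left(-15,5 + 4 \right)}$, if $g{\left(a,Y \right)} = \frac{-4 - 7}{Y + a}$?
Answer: $\frac{187}{3} \approx 62.333$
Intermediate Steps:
$g{\left(a,Y \right)} = - \frac{11}{Y + a}$
$34 g{\left(-15,5 + 4 \right)} = 34 \left(- \frac{11}{\left(5 + 4\right) - 15}\right) = 34 \left(- \frac{11}{9 - 15}\right) = 34 \left(- \frac{11}{-6}\right) = 34 \left(\left(-11\right) \left(- \frac{1}{6}\right)\right) = 34 \cdot \frac{11}{6} = \frac{187}{3}$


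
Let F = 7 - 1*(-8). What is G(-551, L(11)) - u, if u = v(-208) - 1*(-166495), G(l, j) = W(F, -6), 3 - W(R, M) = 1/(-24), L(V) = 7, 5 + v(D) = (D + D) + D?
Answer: -3980711/24 ≈ -1.6586e+5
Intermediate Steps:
v(D) = -5 + 3*D (v(D) = -5 + ((D + D) + D) = -5 + (2*D + D) = -5 + 3*D)
F = 15 (F = 7 + 8 = 15)
W(R, M) = 73/24 (W(R, M) = 3 - 1/(-24) = 3 - 1*(-1/24) = 3 + 1/24 = 73/24)
G(l, j) = 73/24
u = 165866 (u = (-5 + 3*(-208)) - 1*(-166495) = (-5 - 624) + 166495 = -629 + 166495 = 165866)
G(-551, L(11)) - u = 73/24 - 1*165866 = 73/24 - 165866 = -3980711/24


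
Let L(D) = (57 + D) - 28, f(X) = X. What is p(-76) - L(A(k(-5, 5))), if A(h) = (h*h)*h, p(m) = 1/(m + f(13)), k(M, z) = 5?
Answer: -9703/63 ≈ -154.02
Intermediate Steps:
p(m) = 1/(13 + m) (p(m) = 1/(m + 13) = 1/(13 + m))
A(h) = h**3 (A(h) = h**2*h = h**3)
L(D) = 29 + D
p(-76) - L(A(k(-5, 5))) = 1/(13 - 76) - (29 + 5**3) = 1/(-63) - (29 + 125) = -1/63 - 1*154 = -1/63 - 154 = -9703/63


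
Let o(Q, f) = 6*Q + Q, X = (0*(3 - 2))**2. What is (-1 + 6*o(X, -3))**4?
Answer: 1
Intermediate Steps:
X = 0 (X = (0*1)**2 = 0**2 = 0)
o(Q, f) = 7*Q
(-1 + 6*o(X, -3))**4 = (-1 + 6*(7*0))**4 = (-1 + 6*0)**4 = (-1 + 0)**4 = (-1)**4 = 1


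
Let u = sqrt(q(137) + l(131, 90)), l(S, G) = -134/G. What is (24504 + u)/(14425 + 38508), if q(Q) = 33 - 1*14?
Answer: 24504/52933 + 2*sqrt(985)/793995 ≈ 0.46300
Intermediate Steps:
q(Q) = 19 (q(Q) = 33 - 14 = 19)
u = 2*sqrt(985)/15 (u = sqrt(19 - 134/90) = sqrt(19 - 134*1/90) = sqrt(19 - 67/45) = sqrt(788/45) = 2*sqrt(985)/15 ≈ 4.1846)
(24504 + u)/(14425 + 38508) = (24504 + 2*sqrt(985)/15)/(14425 + 38508) = (24504 + 2*sqrt(985)/15)/52933 = (24504 + 2*sqrt(985)/15)*(1/52933) = 24504/52933 + 2*sqrt(985)/793995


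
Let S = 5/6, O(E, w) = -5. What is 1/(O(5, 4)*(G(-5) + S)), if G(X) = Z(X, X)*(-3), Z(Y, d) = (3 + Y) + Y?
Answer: -6/655 ≈ -0.0091603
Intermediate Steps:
S = 5/6 (S = 5*(1/6) = 5/6 ≈ 0.83333)
Z(Y, d) = 3 + 2*Y
G(X) = -9 - 6*X (G(X) = (3 + 2*X)*(-3) = -9 - 6*X)
1/(O(5, 4)*(G(-5) + S)) = 1/(-5*((-9 - 6*(-5)) + 5/6)) = 1/(-5*((-9 + 30) + 5/6)) = 1/(-5*(21 + 5/6)) = 1/(-5*131/6) = 1/(-655/6) = -6/655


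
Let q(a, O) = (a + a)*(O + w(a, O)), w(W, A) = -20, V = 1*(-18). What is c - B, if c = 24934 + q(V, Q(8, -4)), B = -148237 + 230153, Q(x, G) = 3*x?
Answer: -57126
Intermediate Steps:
V = -18
B = 81916
q(a, O) = 2*a*(-20 + O) (q(a, O) = (a + a)*(O - 20) = (2*a)*(-20 + O) = 2*a*(-20 + O))
c = 24790 (c = 24934 + 2*(-18)*(-20 + 3*8) = 24934 + 2*(-18)*(-20 + 24) = 24934 + 2*(-18)*4 = 24934 - 144 = 24790)
c - B = 24790 - 1*81916 = 24790 - 81916 = -57126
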